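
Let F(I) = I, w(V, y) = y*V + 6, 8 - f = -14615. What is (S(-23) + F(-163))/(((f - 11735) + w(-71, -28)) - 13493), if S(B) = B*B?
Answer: -366/8611 ≈ -0.042504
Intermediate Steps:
f = 14623 (f = 8 - 1*(-14615) = 8 + 14615 = 14623)
w(V, y) = 6 + V*y (w(V, y) = V*y + 6 = 6 + V*y)
S(B) = B**2
(S(-23) + F(-163))/(((f - 11735) + w(-71, -28)) - 13493) = ((-23)**2 - 163)/(((14623 - 11735) + (6 - 71*(-28))) - 13493) = (529 - 163)/((2888 + (6 + 1988)) - 13493) = 366/((2888 + 1994) - 13493) = 366/(4882 - 13493) = 366/(-8611) = 366*(-1/8611) = -366/8611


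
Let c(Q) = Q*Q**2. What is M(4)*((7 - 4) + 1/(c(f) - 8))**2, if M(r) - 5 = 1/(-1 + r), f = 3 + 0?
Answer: 53824/1083 ≈ 49.699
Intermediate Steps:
f = 3
M(r) = 5 + 1/(-1 + r)
c(Q) = Q**3
M(4)*((7 - 4) + 1/(c(f) - 8))**2 = ((-4 + 5*4)/(-1 + 4))*((7 - 4) + 1/(3**3 - 8))**2 = ((-4 + 20)/3)*(3 + 1/(27 - 8))**2 = ((1/3)*16)*(3 + 1/19)**2 = 16*(3 + 1/19)**2/3 = 16*(58/19)**2/3 = (16/3)*(3364/361) = 53824/1083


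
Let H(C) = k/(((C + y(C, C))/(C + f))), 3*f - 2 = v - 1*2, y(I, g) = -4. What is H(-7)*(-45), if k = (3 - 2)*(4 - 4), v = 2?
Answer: 0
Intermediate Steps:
f = ⅔ (f = ⅔ + (2 - 1*2)/3 = ⅔ + (2 - 2)/3 = ⅔ + (⅓)*0 = ⅔ + 0 = ⅔ ≈ 0.66667)
k = 0 (k = 1*0 = 0)
H(C) = 0 (H(C) = 0/(((C - 4)/(C + ⅔))) = 0/(((-4 + C)/(⅔ + C))) = 0*((⅔ + C)/(-4 + C)) = 0)
H(-7)*(-45) = 0*(-45) = 0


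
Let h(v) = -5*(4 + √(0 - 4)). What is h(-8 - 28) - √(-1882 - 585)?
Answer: -20 - 10*I - I*√2467 ≈ -20.0 - 59.669*I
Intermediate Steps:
h(v) = -20 - 10*I (h(v) = -5*(4 + √(-4)) = -5*(4 + 2*I) = -20 - 10*I)
h(-8 - 28) - √(-1882 - 585) = (-20 - 10*I) - √(-1882 - 585) = (-20 - 10*I) - √(-2467) = (-20 - 10*I) - I*√2467 = -20 - 10*I - I*√2467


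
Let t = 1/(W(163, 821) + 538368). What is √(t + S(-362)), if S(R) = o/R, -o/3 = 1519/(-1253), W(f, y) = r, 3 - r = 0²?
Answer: I*√1358260575904247326/11628454686 ≈ 0.10022*I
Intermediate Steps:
r = 3 (r = 3 - 1*0² = 3 - 1*0 = 3 + 0 = 3)
W(f, y) = 3
o = 651/179 (o = -4557/(-1253) = -4557*(-1)/1253 = -3*(-217/179) = 651/179 ≈ 3.6369)
S(R) = 651/(179*R)
t = 1/538371 (t = 1/(3 + 538368) = 1/538371 ≈ 1.8575e-6)
√(t + S(-362)) = √(1/538371 + (651/179)/(-362)) = √(1/538371 + (651/179)*(-1/362)) = √(1/538371 - 651/64798) = √(-350414723/34885364058) = I*√1358260575904247326/11628454686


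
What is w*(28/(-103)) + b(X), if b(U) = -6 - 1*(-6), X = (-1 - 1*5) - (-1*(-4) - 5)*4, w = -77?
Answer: 2156/103 ≈ 20.932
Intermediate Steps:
X = -2 (X = (-1 - 5) - (4 - 5)*4 = -6 - (-1)*4 = -6 - 1*(-4) = -6 + 4 = -2)
b(U) = 0 (b(U) = -6 + 6 = 0)
w*(28/(-103)) + b(X) = -2156/(-103) + 0 = -2156*(-1)/103 + 0 = -77*(-28/103) + 0 = 2156/103 + 0 = 2156/103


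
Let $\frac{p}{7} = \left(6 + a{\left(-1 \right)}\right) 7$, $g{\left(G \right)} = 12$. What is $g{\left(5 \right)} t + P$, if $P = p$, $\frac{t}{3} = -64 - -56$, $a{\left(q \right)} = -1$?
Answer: $-43$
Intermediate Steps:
$t = -24$ ($t = 3 \left(-64 - -56\right) = 3 \left(-64 + 56\right) = 3 \left(-8\right) = -24$)
$p = 245$ ($p = 7 \left(6 - 1\right) 7 = 7 \cdot 5 \cdot 7 = 7 \cdot 35 = 245$)
$P = 245$
$g{\left(5 \right)} t + P = 12 \left(-24\right) + 245 = -288 + 245 = -43$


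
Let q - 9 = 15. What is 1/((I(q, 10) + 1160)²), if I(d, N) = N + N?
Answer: 1/1392400 ≈ 7.1818e-7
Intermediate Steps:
q = 24 (q = 9 + 15 = 24)
I(d, N) = 2*N
1/((I(q, 10) + 1160)²) = 1/((2*10 + 1160)²) = 1/((20 + 1160)²) = 1/(1180²) = 1/1392400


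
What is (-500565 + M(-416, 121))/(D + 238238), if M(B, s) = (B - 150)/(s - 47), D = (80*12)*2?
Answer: -9260594/4442923 ≈ -2.0843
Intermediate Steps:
D = 1920 (D = 960*2 = 1920)
M(B, s) = (-150 + B)/(-47 + s)
(-500565 + M(-416, 121))/(D + 238238) = (-500565 + (-150 - 416)/(-47 + 121))/(1920 + 238238) = (-500565 - 566/74)/240158 = (-500565 + (1/74)*(-566))*(1/240158) = (-500565 - 283/37)*(1/240158) = -18521188/37*1/240158 = -9260594/4442923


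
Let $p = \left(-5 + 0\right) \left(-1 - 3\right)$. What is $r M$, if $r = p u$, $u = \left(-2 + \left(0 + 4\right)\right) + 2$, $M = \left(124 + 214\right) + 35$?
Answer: $29840$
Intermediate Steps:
$M = 373$ ($M = 338 + 35 = 373$)
$p = 20$ ($p = \left(-5\right) \left(-4\right) = 20$)
$u = 4$ ($u = \left(-2 + 4\right) + 2 = 2 + 2 = 4$)
$r = 80$ ($r = 20 \cdot 4 = 80$)
$r M = 80 \cdot 373 = 29840$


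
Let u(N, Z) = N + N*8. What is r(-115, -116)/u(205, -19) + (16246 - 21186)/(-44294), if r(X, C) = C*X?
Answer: 59999626/8172243 ≈ 7.3419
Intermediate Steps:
u(N, Z) = 9*N (u(N, Z) = N + 8*N = 9*N)
r(-115, -116)/u(205, -19) + (16246 - 21186)/(-44294) = (-116*(-115))/((9*205)) + (16246 - 21186)/(-44294) = 13340/1845 - 4940*(-1/44294) = 13340*(1/1845) + 2470/22147 = 2668/369 + 2470/22147 = 59999626/8172243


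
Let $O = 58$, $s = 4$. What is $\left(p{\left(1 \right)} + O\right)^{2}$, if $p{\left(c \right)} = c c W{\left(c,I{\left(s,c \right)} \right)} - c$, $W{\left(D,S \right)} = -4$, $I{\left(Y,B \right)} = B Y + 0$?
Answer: $2809$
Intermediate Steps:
$I{\left(Y,B \right)} = B Y$
$p{\left(c \right)} = - c - 4 c^{2}$ ($p{\left(c \right)} = c c \left(-4\right) - c = c^{2} \left(-4\right) - c = - 4 c^{2} - c = - c - 4 c^{2}$)
$\left(p{\left(1 \right)} + O\right)^{2} = \left(1 \left(-1 - 4\right) + 58\right)^{2} = \left(1 \left(-5\right) + 58\right)^{2} = \left(-5 + 58\right)^{2} = 53^{2} = 2809$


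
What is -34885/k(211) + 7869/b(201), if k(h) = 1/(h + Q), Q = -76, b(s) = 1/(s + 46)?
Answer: -2765832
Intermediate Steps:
b(s) = 1/(46 + s)
k(h) = 1/(-76 + h) (k(h) = 1/(h - 76) = 1/(-76 + h))
-34885/k(211) + 7869/b(201) = -34885/(1/(-76 + 211)) + 7869/(1/(46 + 201)) = -34885/(1/135) + 7869/(1/247) = -34885/1/135 + 7869/(1/247) = -34885*135 + 7869*247 = -4709475 + 1943643 = -2765832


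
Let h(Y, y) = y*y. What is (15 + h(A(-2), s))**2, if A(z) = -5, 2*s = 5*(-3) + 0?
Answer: 81225/16 ≈ 5076.6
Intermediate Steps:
s = -15/2 (s = (5*(-3) + 0)/2 = (-15 + 0)/2 = (1/2)*(-15) = -15/2 ≈ -7.5000)
h(Y, y) = y**2
(15 + h(A(-2), s))**2 = (15 + (-15/2)**2)**2 = (15 + 225/4)**2 = (285/4)**2 = 81225/16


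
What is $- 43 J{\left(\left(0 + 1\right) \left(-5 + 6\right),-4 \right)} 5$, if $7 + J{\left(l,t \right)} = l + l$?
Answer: $1075$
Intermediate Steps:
$J{\left(l,t \right)} = -7 + 2 l$ ($J{\left(l,t \right)} = -7 + \left(l + l\right) = -7 + 2 l$)
$- 43 J{\left(\left(0 + 1\right) \left(-5 + 6\right),-4 \right)} 5 = - 43 \left(-7 + 2 \left(0 + 1\right) \left(-5 + 6\right)\right) 5 = - 43 \left(-7 + 2 \cdot 1 \cdot 1\right) 5 = - 43 \left(-7 + 2 \cdot 1\right) 5 = - 43 \left(-7 + 2\right) 5 = \left(-43\right) \left(-5\right) 5 = 215 \cdot 5 = 1075$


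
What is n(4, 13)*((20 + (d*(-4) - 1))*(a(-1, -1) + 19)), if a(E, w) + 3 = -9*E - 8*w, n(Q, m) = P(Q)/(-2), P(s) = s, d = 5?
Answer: 66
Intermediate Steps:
n(Q, m) = -Q/2 (n(Q, m) = Q/(-2) = Q*(-½) = -Q/2)
a(E, w) = -3 - 9*E - 8*w (a(E, w) = -3 + (-9*E - 8*w) = -3 - 9*E - 8*w)
n(4, 13)*((20 + (d*(-4) - 1))*(a(-1, -1) + 19)) = (-½*4)*((20 + (5*(-4) - 1))*((-3 - 9*(-1) - 8*(-1)) + 19)) = -2*(20 + (-20 - 1))*((-3 + 9 + 8) + 19) = -2*(20 - 21)*(14 + 19) = -(-2)*33 = -2*(-33) = 66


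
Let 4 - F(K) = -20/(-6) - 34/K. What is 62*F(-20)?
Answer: -961/15 ≈ -64.067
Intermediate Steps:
F(K) = 2/3 + 34/K (F(K) = 4 - (-20/(-6) - 34/K) = 4 - (-20*(-1/6) - 34/K) = 4 - (10/3 - 34/K) = 4 + (-10/3 + 34/K) = 2/3 + 34/K)
62*F(-20) = 62*(2/3 + 34/(-20)) = 62*(2/3 + 34*(-1/20)) = 62*(2/3 - 17/10) = 62*(-31/30) = -961/15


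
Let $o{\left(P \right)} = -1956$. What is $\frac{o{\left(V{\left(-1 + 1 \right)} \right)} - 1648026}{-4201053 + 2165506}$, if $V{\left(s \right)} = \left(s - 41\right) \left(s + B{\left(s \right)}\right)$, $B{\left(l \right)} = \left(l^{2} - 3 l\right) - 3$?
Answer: $\frac{1649982}{2035547} \approx 0.81058$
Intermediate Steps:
$B{\left(l \right)} = -3 + l^{2} - 3 l$
$V{\left(s \right)} = \left(-41 + s\right) \left(-3 + s^{2} - 2 s\right)$ ($V{\left(s \right)} = \left(s - 41\right) \left(s - \left(3 - s^{2} + 3 s\right)\right) = \left(-41 + s\right) \left(-3 + s^{2} - 2 s\right)$)
$\frac{o{\left(V{\left(-1 + 1 \right)} \right)} - 1648026}{-4201053 + 2165506} = \frac{-1956 - 1648026}{-4201053 + 2165506} = - \frac{1649982}{-2035547} = \left(-1649982\right) \left(- \frac{1}{2035547}\right) = \frac{1649982}{2035547}$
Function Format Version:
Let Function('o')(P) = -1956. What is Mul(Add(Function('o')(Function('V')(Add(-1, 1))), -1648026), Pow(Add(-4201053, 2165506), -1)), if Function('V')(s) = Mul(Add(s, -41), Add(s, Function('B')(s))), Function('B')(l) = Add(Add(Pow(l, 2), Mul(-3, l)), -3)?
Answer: Rational(1649982, 2035547) ≈ 0.81058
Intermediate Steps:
Function('B')(l) = Add(-3, Pow(l, 2), Mul(-3, l))
Function('V')(s) = Mul(Add(-41, s), Add(-3, Pow(s, 2), Mul(-2, s))) (Function('V')(s) = Mul(Add(s, -41), Add(s, Add(-3, Pow(s, 2), Mul(-3, s)))) = Mul(Add(-41, s), Add(-3, Pow(s, 2), Mul(-2, s))))
Mul(Add(Function('o')(Function('V')(Add(-1, 1))), -1648026), Pow(Add(-4201053, 2165506), -1)) = Mul(Add(-1956, -1648026), Pow(Add(-4201053, 2165506), -1)) = Mul(-1649982, Pow(-2035547, -1)) = Mul(-1649982, Rational(-1, 2035547)) = Rational(1649982, 2035547)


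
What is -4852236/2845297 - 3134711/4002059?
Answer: -28338118558091/11387046466523 ≈ -2.4886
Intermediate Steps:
-4852236/2845297 - 3134711/4002059 = -28338118558091/11387046466523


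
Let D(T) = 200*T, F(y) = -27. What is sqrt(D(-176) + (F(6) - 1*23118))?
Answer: I*sqrt(58345) ≈ 241.55*I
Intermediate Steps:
sqrt(D(-176) + (F(6) - 1*23118)) = sqrt(200*(-176) + (-27 - 1*23118)) = sqrt(-35200 + (-27 - 23118)) = sqrt(-35200 - 23145) = sqrt(-58345) = I*sqrt(58345)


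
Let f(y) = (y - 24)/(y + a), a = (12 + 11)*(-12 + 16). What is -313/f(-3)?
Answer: 27857/27 ≈ 1031.7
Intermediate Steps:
a = 92 (a = 23*4 = 92)
f(y) = (-24 + y)/(92 + y) (f(y) = (y - 24)/(y + 92) = (-24 + y)/(92 + y))
-313/f(-3) = -313*(92 - 3)/(-24 - 3) = -313/(-27/89) = -313*(-89/27) = 27857/27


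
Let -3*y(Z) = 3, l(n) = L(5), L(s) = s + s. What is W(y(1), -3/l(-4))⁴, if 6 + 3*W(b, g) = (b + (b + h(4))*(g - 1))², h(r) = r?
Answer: 10520947447201/8100000000 ≈ 1298.9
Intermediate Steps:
L(s) = 2*s
l(n) = 10 (l(n) = 2*5 = 10)
y(Z) = -1 (y(Z) = -⅓*3 = -1)
W(b, g) = -2 + (b + (-1 + g)*(4 + b))²/3 (W(b, g) = -2 + (b + (b + 4)*(g - 1))²/3 = -2 + (b + (4 + b)*(-1 + g))²/3 = -2 + (b + (-1 + g)*(4 + b))²/3)
W(y(1), -3/l(-4))⁴ = (-2 + (-4 + 4*(-3/10) - (-3)/10)²/3)⁴ = (-2 + (-4 + 4*(-3*⅒) - (-3)/10)²/3)⁴ = (-2 + (-4 + 4*(-3/10) - 1*(-3/10))²/3)⁴ = (-2 + (-4 - 6/5 + 3/10)²/3)⁴ = (-2 + (-49/10)²/3)⁴ = (-2 + (⅓)*(2401/100))⁴ = (-2 + 2401/300)⁴ = (1801/300)⁴ = 10520947447201/8100000000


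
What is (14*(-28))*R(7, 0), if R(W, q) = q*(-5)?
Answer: 0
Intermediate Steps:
R(W, q) = -5*q
(14*(-28))*R(7, 0) = (14*(-28))*(-5*0) = -392*0 = 0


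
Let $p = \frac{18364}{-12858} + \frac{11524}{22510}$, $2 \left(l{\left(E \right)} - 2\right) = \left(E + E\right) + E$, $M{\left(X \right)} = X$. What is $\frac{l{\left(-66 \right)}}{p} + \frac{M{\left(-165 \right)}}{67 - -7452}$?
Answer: $\frac{52763149465005}{498506030728} \approx 105.84$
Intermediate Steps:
$l{\left(E \right)} = 2 + \frac{3 E}{2}$ ($l{\left(E \right)} = 2 + \frac{\left(E + E\right) + E}{2} = 2 + \frac{2 E + E}{2} = 2 + \frac{3 E}{2}$)
$p = - \frac{66299512}{72358395}$ ($p = 18364 \left(- \frac{1}{12858}\right) + 11524 \cdot \frac{1}{22510} = - \frac{9182}{6429} + \frac{5762}{11255} = - \frac{66299512}{72358395} \approx -0.91627$)
$\frac{l{\left(-66 \right)}}{p} + \frac{M{\left(-165 \right)}}{67 - -7452} = \frac{2 + \frac{3}{2} \left(-66\right)}{- \frac{66299512}{72358395}} - \frac{165}{67 - -7452} = \left(2 - 99\right) \left(- \frac{72358395}{66299512}\right) - \frac{165}{67 + 7452} = \left(-97\right) \left(- \frac{72358395}{66299512}\right) - \frac{165}{7519} = \frac{7018764315}{66299512} - \frac{165}{7519} = \frac{52763149465005}{498506030728}$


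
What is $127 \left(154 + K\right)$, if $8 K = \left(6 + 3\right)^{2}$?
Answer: $\frac{166751}{8} \approx 20844.0$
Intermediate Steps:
$K = \frac{81}{8}$ ($K = \frac{\left(6 + 3\right)^{2}}{8} = \frac{9^{2}}{8} = \frac{1}{8} \cdot 81 = \frac{81}{8} \approx 10.125$)
$127 \left(154 + K\right) = 127 \left(154 + \frac{81}{8}\right) = 127 \cdot \frac{1313}{8} = \frac{166751}{8}$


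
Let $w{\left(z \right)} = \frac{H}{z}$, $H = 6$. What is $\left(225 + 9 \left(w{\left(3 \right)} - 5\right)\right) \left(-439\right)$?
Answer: $-86922$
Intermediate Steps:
$w{\left(z \right)} = \frac{6}{z}$
$\left(225 + 9 \left(w{\left(3 \right)} - 5\right)\right) \left(-439\right) = \left(225 + 9 \left(\frac{6}{3} - 5\right)\right) \left(-439\right) = \left(225 + 9 \left(6 \cdot \frac{1}{3} - 5\right)\right) \left(-439\right) = \left(225 + 9 \left(2 - 5\right)\right) \left(-439\right) = \left(225 + 9 \left(-3\right)\right) \left(-439\right) = \left(225 - 27\right) \left(-439\right) = 198 \left(-439\right) = -86922$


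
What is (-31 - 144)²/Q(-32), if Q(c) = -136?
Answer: -30625/136 ≈ -225.18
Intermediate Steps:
(-31 - 144)²/Q(-32) = (-31 - 144)²/(-136) = (-175)²*(-1/136) = 30625*(-1/136) = -30625/136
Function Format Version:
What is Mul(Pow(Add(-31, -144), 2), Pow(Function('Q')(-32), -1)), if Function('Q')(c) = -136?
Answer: Rational(-30625, 136) ≈ -225.18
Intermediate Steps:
Mul(Pow(Add(-31, -144), 2), Pow(Function('Q')(-32), -1)) = Mul(Pow(Add(-31, -144), 2), Pow(-136, -1)) = Mul(Pow(-175, 2), Rational(-1, 136)) = Mul(30625, Rational(-1, 136)) = Rational(-30625, 136)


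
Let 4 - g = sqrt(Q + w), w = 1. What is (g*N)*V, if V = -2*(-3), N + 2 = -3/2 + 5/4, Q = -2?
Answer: -54 + 27*I/2 ≈ -54.0 + 13.5*I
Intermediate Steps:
N = -9/4 (N = -2 + (-3/2 + 5/4) = -2 - 1/4 = -9/4 ≈ -2.2500)
g = 4 - I (g = 4 - sqrt(-2 + 1) = 4 - sqrt(-1) = 4 - I ≈ 4.0 - 1.0*I)
V = 6
(g*N)*V = ((4 - I)*(-9/4))*6 = (-9 + 9*I/4)*6 = -54 + 27*I/2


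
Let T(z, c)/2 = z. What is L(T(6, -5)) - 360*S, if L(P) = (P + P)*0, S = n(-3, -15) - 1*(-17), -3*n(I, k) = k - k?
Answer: -6120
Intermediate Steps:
n(I, k) = 0 (n(I, k) = -(k - k)/3 = -⅓*0 = 0)
T(z, c) = 2*z
S = 17 (S = 0 - 1*(-17) = 0 + 17 = 17)
L(P) = 0 (L(P) = (2*P)*0 = 0)
L(T(6, -5)) - 360*S = 0 - 360*17 = 0 - 6120 = -6120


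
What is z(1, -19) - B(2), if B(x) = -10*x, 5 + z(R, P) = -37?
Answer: -22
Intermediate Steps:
z(R, P) = -42 (z(R, P) = -5 - 37 = -42)
z(1, -19) - B(2) = -42 - (-10)*2 = -42 - 1*(-20) = -42 + 20 = -22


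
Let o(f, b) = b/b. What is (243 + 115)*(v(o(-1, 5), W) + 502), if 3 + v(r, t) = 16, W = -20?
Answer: 184370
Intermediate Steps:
o(f, b) = 1
v(r, t) = 13 (v(r, t) = -3 + 16 = 13)
(243 + 115)*(v(o(-1, 5), W) + 502) = (243 + 115)*(13 + 502) = 358*515 = 184370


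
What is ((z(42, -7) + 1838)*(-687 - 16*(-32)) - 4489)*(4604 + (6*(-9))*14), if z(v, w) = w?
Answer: -1250269072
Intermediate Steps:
((z(42, -7) + 1838)*(-687 - 16*(-32)) - 4489)*(4604 + (6*(-9))*14) = ((-7 + 1838)*(-687 - 16*(-32)) - 4489)*(4604 + (6*(-9))*14) = (1831*(-687 + 512) - 4489)*(4604 - 54*14) = (1831*(-175) - 4489)*(4604 - 756) = (-320425 - 4489)*3848 = -324914*3848 = -1250269072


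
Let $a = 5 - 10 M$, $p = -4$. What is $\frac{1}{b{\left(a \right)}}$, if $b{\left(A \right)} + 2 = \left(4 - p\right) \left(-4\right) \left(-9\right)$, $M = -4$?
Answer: $\frac{1}{286} \approx 0.0034965$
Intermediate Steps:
$a = 45$ ($a = 5 - -40 = 5 + 40 = 45$)
$b{\left(A \right)} = 286$ ($b{\left(A \right)} = -2 + \left(4 - -4\right) \left(-4\right) \left(-9\right) = -2 + \left(4 + 4\right) \left(-4\right) \left(-9\right) = -2 + 8 \left(-4\right) \left(-9\right) = -2 - -288 = -2 + 288 = 286$)
$\frac{1}{b{\left(a \right)}} = \frac{1}{286}$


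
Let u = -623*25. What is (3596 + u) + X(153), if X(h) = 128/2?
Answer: -11915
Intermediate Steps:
u = -15575
X(h) = 64 (X(h) = 128*(1/2) = 64)
(3596 + u) + X(153) = (3596 - 15575) + 64 = -11979 + 64 = -11915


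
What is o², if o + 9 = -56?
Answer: 4225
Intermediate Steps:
o = -65 (o = -9 - 56 = -65)
o² = (-65)² = 4225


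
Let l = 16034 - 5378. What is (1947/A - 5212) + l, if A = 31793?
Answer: 173083039/31793 ≈ 5444.1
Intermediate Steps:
l = 10656
(1947/A - 5212) + l = (1947/31793 - 5212) + 10656 = -165703169/31793 + 10656 = 173083039/31793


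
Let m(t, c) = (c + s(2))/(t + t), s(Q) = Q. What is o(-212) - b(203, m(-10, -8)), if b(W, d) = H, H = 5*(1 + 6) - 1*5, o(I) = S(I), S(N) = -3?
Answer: -33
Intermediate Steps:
m(t, c) = (2 + c)/(2*t) (m(t, c) = (c + 2)/(t + t) = (2 + c)/((2*t)) = (2 + c)*(1/(2*t)) = (2 + c)/(2*t))
o(I) = -3
H = 30 (H = 5*7 - 5 = 35 - 5 = 30)
b(W, d) = 30
o(-212) - b(203, m(-10, -8)) = -3 - 1*30 = -3 - 30 = -33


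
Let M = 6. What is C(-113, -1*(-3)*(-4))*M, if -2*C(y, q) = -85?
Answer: 255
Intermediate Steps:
C(y, q) = 85/2 (C(y, q) = -½*(-85) = 85/2)
C(-113, -1*(-3)*(-4))*M = (85/2)*6 = 255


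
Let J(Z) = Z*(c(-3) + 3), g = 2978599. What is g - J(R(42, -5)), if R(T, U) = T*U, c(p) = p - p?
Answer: 2979229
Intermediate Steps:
c(p) = 0
J(Z) = 3*Z (J(Z) = Z*(0 + 3) = Z*3 = 3*Z)
g - J(R(42, -5)) = 2978599 - 3*42*(-5) = 2978599 - 3*(-210) = 2978599 - 1*(-630) = 2978599 + 630 = 2979229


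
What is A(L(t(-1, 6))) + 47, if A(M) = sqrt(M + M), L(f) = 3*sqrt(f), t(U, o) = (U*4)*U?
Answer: 47 + 2*sqrt(3) ≈ 50.464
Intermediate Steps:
t(U, o) = 4*U**2 (t(U, o) = (4*U)*U = 4*U**2)
A(M) = sqrt(2)*sqrt(M) (A(M) = sqrt(2*M) = sqrt(2)*sqrt(M))
A(L(t(-1, 6))) + 47 = sqrt(2)*sqrt(3*sqrt(4*(-1)**2)) + 47 = sqrt(2)*sqrt(3*sqrt(4*1)) + 47 = sqrt(2)*sqrt(3*sqrt(4)) + 47 = sqrt(2)*sqrt(3*2) + 47 = sqrt(2)*sqrt(6) + 47 = 2*sqrt(3) + 47 = 47 + 2*sqrt(3)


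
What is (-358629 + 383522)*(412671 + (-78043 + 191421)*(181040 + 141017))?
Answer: 908957719164781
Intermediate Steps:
(-358629 + 383522)*(412671 + (-78043 + 191421)*(181040 + 141017)) = 24893*(412671 + 113378*322057) = 24893*(412671 + 36514178546) = 24893*36514591217 = 908957719164781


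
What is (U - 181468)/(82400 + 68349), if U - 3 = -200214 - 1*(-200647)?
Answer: -181032/150749 ≈ -1.2009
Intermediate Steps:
U = 436 (U = 3 + (-200214 - 1*(-200647)) = 3 + (-200214 + 200647) = 3 + 433 = 436)
(U - 181468)/(82400 + 68349) = (436 - 181468)/(82400 + 68349) = -181032/150749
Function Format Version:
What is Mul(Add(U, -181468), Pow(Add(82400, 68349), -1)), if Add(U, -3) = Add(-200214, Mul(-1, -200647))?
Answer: Rational(-181032, 150749) ≈ -1.2009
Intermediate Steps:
U = 436 (U = Add(3, Add(-200214, Mul(-1, -200647))) = Add(3, Add(-200214, 200647)) = Add(3, 433) = 436)
Mul(Add(U, -181468), Pow(Add(82400, 68349), -1)) = Mul(Add(436, -181468), Pow(Add(82400, 68349), -1)) = Mul(-181032, Pow(150749, -1)) = Mul(-181032, Rational(1, 150749)) = Rational(-181032, 150749)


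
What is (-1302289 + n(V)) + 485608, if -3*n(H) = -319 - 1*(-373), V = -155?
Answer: -816699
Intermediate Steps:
n(H) = -18 (n(H) = -(-319 - 1*(-373))/3 = -(-319 + 373)/3 = -⅓*54 = -18)
(-1302289 + n(V)) + 485608 = (-1302289 - 18) + 485608 = -1302307 + 485608 = -816699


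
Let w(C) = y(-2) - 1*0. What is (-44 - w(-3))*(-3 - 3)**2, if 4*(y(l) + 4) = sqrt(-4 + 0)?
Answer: -1440 - 18*I ≈ -1440.0 - 18.0*I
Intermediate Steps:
y(l) = -4 + I/2 (y(l) = -4 + sqrt(-4 + 0)/4 = -4 + sqrt(-4)/4 = -4 + (2*I)/4 = -4 + I/2)
w(C) = -4 + I/2 (w(C) = (-4 + I/2) - 1*0 = (-4 + I/2) + 0 = -4 + I/2)
(-44 - w(-3))*(-3 - 3)**2 = (-44 - (-4 + I/2))*(-3 - 3)**2 = (-44 + (4 - I/2))*(-6)**2 = (-40 - I/2)*36 = -1440 - 18*I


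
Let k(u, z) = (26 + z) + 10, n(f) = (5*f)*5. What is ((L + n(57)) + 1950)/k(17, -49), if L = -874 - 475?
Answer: -2026/13 ≈ -155.85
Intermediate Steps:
L = -1349
n(f) = 25*f
k(u, z) = 36 + z
((L + n(57)) + 1950)/k(17, -49) = ((-1349 + 25*57) + 1950)/(36 - 49) = ((-1349 + 1425) + 1950)/(-13) = (76 + 1950)*(-1/13) = 2026*(-1/13) = -2026/13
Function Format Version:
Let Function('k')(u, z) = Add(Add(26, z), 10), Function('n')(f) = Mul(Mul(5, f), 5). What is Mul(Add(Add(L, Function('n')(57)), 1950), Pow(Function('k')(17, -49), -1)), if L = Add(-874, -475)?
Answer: Rational(-2026, 13) ≈ -155.85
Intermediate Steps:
L = -1349
Function('n')(f) = Mul(25, f)
Function('k')(u, z) = Add(36, z)
Mul(Add(Add(L, Function('n')(57)), 1950), Pow(Function('k')(17, -49), -1)) = Mul(Add(Add(-1349, Mul(25, 57)), 1950), Pow(Add(36, -49), -1)) = Mul(Add(Add(-1349, 1425), 1950), Pow(-13, -1)) = Mul(Add(76, 1950), Rational(-1, 13)) = Mul(2026, Rational(-1, 13)) = Rational(-2026, 13)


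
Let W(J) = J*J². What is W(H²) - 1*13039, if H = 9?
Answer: 518402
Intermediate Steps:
W(J) = J³
W(H²) - 1*13039 = (9²)³ - 1*13039 = 81³ - 13039 = 531441 - 13039 = 518402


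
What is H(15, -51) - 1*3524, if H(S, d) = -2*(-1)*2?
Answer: -3520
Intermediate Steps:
H(S, d) = 4 (H(S, d) = 2*2 = 4)
H(15, -51) - 1*3524 = 4 - 1*3524 = 4 - 3524 = -3520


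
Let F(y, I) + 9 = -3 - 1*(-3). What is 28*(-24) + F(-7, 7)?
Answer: -681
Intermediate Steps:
F(y, I) = -9 (F(y, I) = -9 + (-3 - 1*(-3)) = -9 + (-3 + 3) = -9 + 0 = -9)
28*(-24) + F(-7, 7) = 28*(-24) - 9 = -672 - 9 = -681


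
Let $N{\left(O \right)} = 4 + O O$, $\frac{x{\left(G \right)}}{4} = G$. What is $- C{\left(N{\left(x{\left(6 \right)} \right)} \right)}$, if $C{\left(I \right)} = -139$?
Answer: $139$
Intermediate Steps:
$x{\left(G \right)} = 4 G$
$N{\left(O \right)} = 4 + O^{2}$
$- C{\left(N{\left(x{\left(6 \right)} \right)} \right)} = \left(-1\right) \left(-139\right) = 139$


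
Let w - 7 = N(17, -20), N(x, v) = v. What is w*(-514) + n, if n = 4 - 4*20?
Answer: 6606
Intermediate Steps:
w = -13 (w = 7 - 20 = -13)
n = -76 (n = 4 - 80 = -76)
w*(-514) + n = -13*(-514) - 76 = 6682 - 76 = 6606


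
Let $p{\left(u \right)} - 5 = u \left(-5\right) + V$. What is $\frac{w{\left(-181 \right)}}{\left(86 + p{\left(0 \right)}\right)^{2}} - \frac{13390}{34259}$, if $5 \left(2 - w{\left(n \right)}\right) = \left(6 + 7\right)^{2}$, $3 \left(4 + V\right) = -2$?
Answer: $- \frac{4540097579}{11490639895} \approx -0.39511$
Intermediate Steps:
$V = - \frac{14}{3}$ ($V = -4 + \frac{1}{3} \left(-2\right) = -4 - \frac{2}{3} = - \frac{14}{3} \approx -4.6667$)
$p{\left(u \right)} = \frac{1}{3} - 5 u$ ($p{\left(u \right)} = 5 + \left(u \left(-5\right) - \frac{14}{3}\right) = 5 - \left(\frac{14}{3} + 5 u\right) = \frac{1}{3} - 5 u$)
$w{\left(n \right)} = - \frac{159}{5}$ ($w{\left(n \right)} = 2 - \frac{\left(6 + 7\right)^{2}}{5} = 2 - \frac{13^{2}}{5} = 2 - \frac{169}{5} = - \frac{159}{5}$)
$\frac{w{\left(-181 \right)}}{\left(86 + p{\left(0 \right)}\right)^{2}} - \frac{13390}{34259} = - \frac{159}{5 \left(86 + \left(\frac{1}{3} - 0\right)\right)^{2}} - \frac{13390}{34259} = - \frac{159}{5 \left(86 + \left(\frac{1}{3} + 0\right)\right)^{2}} - \frac{13390}{34259} = - \frac{159}{5 \left(86 + \frac{1}{3}\right)^{2}} - \frac{13390}{34259} = - \frac{159}{5 \left(\frac{259}{3}\right)^{2}} - \frac{13390}{34259} = - \frac{159}{5 \cdot \frac{67081}{9}} - \frac{13390}{34259} = \left(- \frac{159}{5}\right) \frac{9}{67081} - \frac{13390}{34259} = - \frac{1431}{335405} - \frac{13390}{34259} = - \frac{4540097579}{11490639895}$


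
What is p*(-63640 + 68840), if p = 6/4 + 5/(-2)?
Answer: -5200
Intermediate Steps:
p = -1 (p = 6*(¼) + 5*(-½) = 3/2 - 5/2 = -1)
p*(-63640 + 68840) = -(-63640 + 68840) = -1*5200 = -5200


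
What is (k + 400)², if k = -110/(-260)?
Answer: 108388921/676 ≈ 1.6034e+5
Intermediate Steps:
k = 11/26 (k = -110*(-1/260) = 11/26 ≈ 0.42308)
(k + 400)² = (11/26 + 400)² = (10411/26)² = 108388921/676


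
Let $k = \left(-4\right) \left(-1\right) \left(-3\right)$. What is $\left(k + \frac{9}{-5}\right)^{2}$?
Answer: $\frac{4761}{25} \approx 190.44$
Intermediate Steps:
$k = -12$ ($k = 4 \left(-3\right) = -12$)
$\left(k + \frac{9}{-5}\right)^{2} = \left(-12 + \frac{9}{-5}\right)^{2} = \left(-12 + 9 \left(- \frac{1}{5}\right)\right)^{2} = \left(-12 - \frac{9}{5}\right)^{2} = \left(- \frac{69}{5}\right)^{2} = \frac{4761}{25}$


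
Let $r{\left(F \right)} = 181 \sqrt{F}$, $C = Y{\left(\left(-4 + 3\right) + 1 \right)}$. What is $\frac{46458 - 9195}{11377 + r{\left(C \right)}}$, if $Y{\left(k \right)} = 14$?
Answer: $\frac{423941151}{128977475} - \frac{6744603 \sqrt{14}}{128977475} \approx 3.0913$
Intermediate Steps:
$C = 14$
$\frac{46458 - 9195}{11377 + r{\left(C \right)}} = \frac{46458 - 9195}{11377 + 181 \sqrt{14}} = \frac{37263}{11377 + 181 \sqrt{14}}$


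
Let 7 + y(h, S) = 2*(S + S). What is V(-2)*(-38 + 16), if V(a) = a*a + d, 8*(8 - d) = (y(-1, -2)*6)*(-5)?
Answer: 1947/2 ≈ 973.50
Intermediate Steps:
y(h, S) = -7 + 4*S (y(h, S) = -7 + 2*(S + S) = -7 + 2*(2*S) = -7 + 4*S)
d = -193/4 (d = 8 - (-7 + 4*(-2))*6*(-5)/8 = 8 - (-7 - 8)*6*(-5)/8 = 8 - (-15*6)*(-5)/8 = 8 - (-45)*(-5)/4 = 8 - 1/8*450 = 8 - 225/4 = -193/4 ≈ -48.250)
V(a) = -193/4 + a**2 (V(a) = a*a - 193/4 = a**2 - 193/4 = -193/4 + a**2)
V(-2)*(-38 + 16) = (-193/4 + (-2)**2)*(-38 + 16) = (-193/4 + 4)*(-22) = -177/4*(-22) = 1947/2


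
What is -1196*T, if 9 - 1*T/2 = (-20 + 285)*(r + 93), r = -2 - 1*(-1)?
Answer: 58295432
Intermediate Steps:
r = -1 (r = -2 + 1 = -1)
T = -48742 (T = 18 - 2*(-20 + 285)*(-1 + 93) = 18 - 530*92 = 18 - 2*24380 = 18 - 48760 = -48742)
-1196*T = -1196*(-48742) = 58295432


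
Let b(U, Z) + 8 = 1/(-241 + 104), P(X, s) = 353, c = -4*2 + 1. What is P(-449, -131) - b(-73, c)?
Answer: 49458/137 ≈ 361.01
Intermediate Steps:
c = -7 (c = -8 + 1 = -7)
b(U, Z) = -1097/137 (b(U, Z) = -8 + 1/(-241 + 104) = -8 + 1/(-137) = -8 - 1/137 = -1097/137)
P(-449, -131) - b(-73, c) = 353 - 1*(-1097/137) = 353 + 1097/137 = 49458/137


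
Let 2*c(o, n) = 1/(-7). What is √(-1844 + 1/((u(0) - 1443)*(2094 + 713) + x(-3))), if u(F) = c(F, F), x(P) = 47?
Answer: I*√121023946671061582/8101309 ≈ 42.942*I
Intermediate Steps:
c(o, n) = -1/14 (c(o, n) = (½)/(-7) = (½)*(-⅐) = -1/14)
u(F) = -1/14
√(-1844 + 1/((u(0) - 1443)*(2094 + 713) + x(-3))) = √(-1844 + 1/((-1/14 - 1443)*(2094 + 713) + 47)) = √(-1844 + 1/(-20203/14*2807 + 47)) = √(-1844 + 1/(-8101403/2 + 47)) = √(-1844 + 1/(-8101309/2)) = √(-1844 - 2/8101309) = √(-14938813798/8101309) = I*√121023946671061582/8101309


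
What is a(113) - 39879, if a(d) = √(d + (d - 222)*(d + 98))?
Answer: -39879 + I*√22886 ≈ -39879.0 + 151.28*I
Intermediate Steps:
a(d) = √(d + (-222 + d)*(98 + d))
a(113) - 39879 = √(-21756 + 113² - 123*113) - 39879 = √(-21756 + 12769 - 13899) - 39879 = √(-22886) - 39879 = I*√22886 - 39879 = -39879 + I*√22886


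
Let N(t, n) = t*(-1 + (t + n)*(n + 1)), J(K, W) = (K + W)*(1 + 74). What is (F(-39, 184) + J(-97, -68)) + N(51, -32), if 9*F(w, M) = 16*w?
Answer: -127603/3 ≈ -42534.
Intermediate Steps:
J(K, W) = 75*K + 75*W (J(K, W) = (K + W)*75 = 75*K + 75*W)
N(t, n) = t*(-1 + (1 + n)*(n + t)) (N(t, n) = t*(-1 + (n + t)*(1 + n)) = t*(-1 + (1 + n)*(n + t)))
F(w, M) = 16*w/9 (F(w, M) = (16*w)/9 = 16*w/9)
(F(-39, 184) + J(-97, -68)) + N(51, -32) = ((16/9)*(-39) + (75*(-97) + 75*(-68))) + 51*(-1 - 32 + 51 + (-32)² - 32*51) = (-208/3 + (-7275 - 5100)) + 51*(-1 - 32 + 51 + 1024 - 1632) = (-208/3 - 12375) + 51*(-590) = -37333/3 - 30090 = -127603/3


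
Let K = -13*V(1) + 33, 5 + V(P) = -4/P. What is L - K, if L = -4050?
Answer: -4200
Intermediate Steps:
V(P) = -5 - 4/P
K = 150 (K = -13*(-5 - 4/1) + 33 = -13*(-5 - 4*1) + 33 = -13*(-5 - 4) + 33 = -13*(-9) + 33 = 117 + 33 = 150)
L - K = -4050 - 1*150 = -4050 - 150 = -4200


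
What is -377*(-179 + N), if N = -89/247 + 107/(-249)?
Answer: 320671183/4731 ≈ 67781.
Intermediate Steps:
N = -48590/61503 (N = -89*1/247 + 107*(-1/249) = -89/247 - 107/249 = -48590/61503 ≈ -0.79004)
-377*(-179 + N) = -377*(-179 - 48590/61503) = -377*(-11057627/61503) = 320671183/4731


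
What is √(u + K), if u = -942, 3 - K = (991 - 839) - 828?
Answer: I*√263 ≈ 16.217*I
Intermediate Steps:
K = 679 (K = 3 - ((991 - 839) - 828) = 3 - (152 - 828) = 3 - 1*(-676) = 3 + 676 = 679)
√(u + K) = √(-942 + 679) = √(-263) = I*√263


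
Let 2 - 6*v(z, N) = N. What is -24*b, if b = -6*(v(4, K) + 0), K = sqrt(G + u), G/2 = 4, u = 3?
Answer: 48 - 24*sqrt(11) ≈ -31.599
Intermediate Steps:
G = 8 (G = 2*4 = 8)
K = sqrt(11) (K = sqrt(8 + 3) = sqrt(11) ≈ 3.3166)
v(z, N) = 1/3 - N/6
b = -2 + sqrt(11) (b = -6*((1/3 - sqrt(11)/6) + 0) = -6*(1/3 - sqrt(11)/6) = -2 + sqrt(11) ≈ 1.3166)
-24*b = -24*(-2 + sqrt(11)) = 48 - 24*sqrt(11)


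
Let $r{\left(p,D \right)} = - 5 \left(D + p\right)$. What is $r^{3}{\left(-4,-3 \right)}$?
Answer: $42875$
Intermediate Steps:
$r{\left(p,D \right)} = - 5 D - 5 p$
$r^{3}{\left(-4,-3 \right)} = \left(\left(-5\right) \left(-3\right) - -20\right)^{3} = \left(15 + 20\right)^{3} = 35^{3} = 42875$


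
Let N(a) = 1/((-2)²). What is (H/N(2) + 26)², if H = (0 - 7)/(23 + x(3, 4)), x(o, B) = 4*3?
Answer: 15876/25 ≈ 635.04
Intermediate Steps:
x(o, B) = 12
N(a) = ¼ (N(a) = 1/4 = ¼)
H = -⅕ (H = (0 - 7)/(23 + 12) = -7/35 = -7*1/35 = -⅕ ≈ -0.20000)
(H/N(2) + 26)² = (-1/(5*¼) + 26)² = (-⅕*4 + 26)² = (-⅘ + 26)² = (126/5)² = 15876/25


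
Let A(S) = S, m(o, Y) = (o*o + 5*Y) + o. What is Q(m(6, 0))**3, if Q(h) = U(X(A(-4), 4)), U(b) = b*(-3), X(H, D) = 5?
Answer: -3375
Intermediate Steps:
m(o, Y) = o + o**2 + 5*Y (m(o, Y) = (o**2 + 5*Y) + o = o + o**2 + 5*Y)
U(b) = -3*b
Q(h) = -15 (Q(h) = -3*5 = -15)
Q(m(6, 0))**3 = (-15)**3 = -3375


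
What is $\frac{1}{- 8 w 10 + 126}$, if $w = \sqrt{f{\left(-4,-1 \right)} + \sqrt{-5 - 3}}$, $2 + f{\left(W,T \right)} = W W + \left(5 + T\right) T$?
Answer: $\frac{1}{2 \left(63 - 40 \sqrt{2} \sqrt{5 + i \sqrt{2}}\right)} \approx -0.0071865 + 0.001967 i$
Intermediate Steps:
$f{\left(W,T \right)} = -2 + W^{2} + T \left(5 + T\right)$ ($f{\left(W,T \right)} = -2 + \left(W W + \left(5 + T\right) T\right) = -2 + \left(W^{2} + T \left(5 + T\right)\right) = -2 + W^{2} + T \left(5 + T\right)$)
$w = \sqrt{10 + 2 i \sqrt{2}}$ ($w = \sqrt{\left(-2 + \left(-1\right)^{2} + \left(-4\right)^{2} + 5 \left(-1\right)\right) + \sqrt{-5 - 3}} = \sqrt{\left(-2 + 1 + 16 - 5\right) + \sqrt{-8}} = \sqrt{10 + 2 i \sqrt{2}} \approx 3.1931 + 0.44289 i$)
$\frac{1}{- 8 w 10 + 126} = \frac{1}{- 8 \sqrt{10 + 2 i \sqrt{2}} \cdot 10 + 126} = \frac{1}{- 80 \sqrt{10 + 2 i \sqrt{2}} + 126} = \frac{1}{126 - 80 \sqrt{10 + 2 i \sqrt{2}}}$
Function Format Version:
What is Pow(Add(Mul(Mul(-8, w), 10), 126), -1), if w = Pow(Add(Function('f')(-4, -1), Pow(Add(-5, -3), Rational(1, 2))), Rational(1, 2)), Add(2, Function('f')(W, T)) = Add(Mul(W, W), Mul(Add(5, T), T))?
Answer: Mul(Rational(1, 2), Pow(Add(63, Mul(-40, Pow(2, Rational(1, 2)), Pow(Add(5, Mul(I, Pow(2, Rational(1, 2)))), Rational(1, 2)))), -1)) ≈ Add(-0.0071865, Mul(0.0019670, I))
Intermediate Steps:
Function('f')(W, T) = Add(-2, Pow(W, 2), Mul(T, Add(5, T))) (Function('f')(W, T) = Add(-2, Add(Mul(W, W), Mul(Add(5, T), T))) = Add(-2, Add(Pow(W, 2), Mul(T, Add(5, T)))) = Add(-2, Pow(W, 2), Mul(T, Add(5, T))))
w = Pow(Add(10, Mul(2, I, Pow(2, Rational(1, 2)))), Rational(1, 2)) (w = Pow(Add(Add(-2, Pow(-1, 2), Pow(-4, 2), Mul(5, -1)), Pow(Add(-5, -3), Rational(1, 2))), Rational(1, 2)) = Pow(Add(Add(-2, 1, 16, -5), Pow(-8, Rational(1, 2))), Rational(1, 2)) = Pow(Add(10, Mul(2, I, Pow(2, Rational(1, 2)))), Rational(1, 2)) ≈ Add(3.1931, Mul(0.44289, I)))
Pow(Add(Mul(Mul(-8, w), 10), 126), -1) = Pow(Add(Mul(Mul(-8, Pow(Add(10, Mul(2, I, Pow(2, Rational(1, 2)))), Rational(1, 2))), 10), 126), -1) = Pow(Add(Mul(-80, Pow(Add(10, Mul(2, I, Pow(2, Rational(1, 2)))), Rational(1, 2))), 126), -1) = Pow(Add(126, Mul(-80, Pow(Add(10, Mul(2, I, Pow(2, Rational(1, 2)))), Rational(1, 2)))), -1)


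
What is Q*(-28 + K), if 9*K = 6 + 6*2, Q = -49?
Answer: 1274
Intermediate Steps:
K = 2 (K = (6 + 6*2)/9 = (6 + 12)/9 = (⅑)*18 = 2)
Q*(-28 + K) = -49*(-28 + 2) = -49*(-26) = 1274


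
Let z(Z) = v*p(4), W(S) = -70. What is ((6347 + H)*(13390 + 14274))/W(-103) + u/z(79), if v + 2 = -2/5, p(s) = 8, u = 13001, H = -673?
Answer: -1076660129/480 ≈ -2.2430e+6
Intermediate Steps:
v = -12/5 (v = -2 - 2/5 = -12/5 ≈ -2.4000)
z(Z) = -96/5 (z(Z) = -12/5*8 = -96/5)
((6347 + H)*(13390 + 14274))/W(-103) + u/z(79) = ((6347 - 673)*(13390 + 14274))/(-70) + 13001/(-96/5) = (5674*27664)*(-1/70) + 13001*(-5/96) = 156965536*(-1/70) - 65005/96 = -11211824/5 - 65005/96 = -1076660129/480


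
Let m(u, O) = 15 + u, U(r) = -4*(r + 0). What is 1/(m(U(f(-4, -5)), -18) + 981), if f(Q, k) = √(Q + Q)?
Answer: 249/248036 + I*√2/124018 ≈ 0.0010039 + 1.1403e-5*I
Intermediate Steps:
f(Q, k) = √2*√Q (f(Q, k) = √(2*Q) = √2*√Q)
U(r) = -4*r
1/(m(U(f(-4, -5)), -18) + 981) = 1/((15 - 4*√2*√(-4)) + 981) = 1/((15 - 4*√2*2*I) + 981) = 1/((15 - 8*I*√2) + 981) = 1/(996 - 8*I*√2)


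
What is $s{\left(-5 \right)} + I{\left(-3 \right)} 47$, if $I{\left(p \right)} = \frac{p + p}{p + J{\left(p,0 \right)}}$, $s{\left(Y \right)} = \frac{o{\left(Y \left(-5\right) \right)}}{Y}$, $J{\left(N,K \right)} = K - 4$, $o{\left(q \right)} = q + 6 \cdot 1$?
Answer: $\frac{1193}{35} \approx 34.086$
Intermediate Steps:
$o{\left(q \right)} = 6 + q$ ($o{\left(q \right)} = q + 6 = 6 + q$)
$J{\left(N,K \right)} = -4 + K$
$s{\left(Y \right)} = \frac{6 - 5 Y}{Y}$ ($s{\left(Y \right)} = \frac{6 + Y \left(-5\right)}{Y} = \frac{6 - 5 Y}{Y}$)
$I{\left(p \right)} = \frac{2 p}{-4 + p}$ ($I{\left(p \right)} = \frac{p + p}{p + \left(-4 + 0\right)} = \frac{2 p}{p - 4} = \frac{2 p}{-4 + p}$)
$s{\left(-5 \right)} + I{\left(-3 \right)} 47 = \left(-5 + \frac{6}{-5}\right) + 2 \left(-3\right) \frac{1}{-4 - 3} \cdot 47 = \left(-5 + 6 \left(- \frac{1}{5}\right)\right) + 2 \left(-3\right) \frac{1}{-7} \cdot 47 = \left(-5 - \frac{6}{5}\right) + 2 \left(-3\right) \left(- \frac{1}{7}\right) 47 = - \frac{31}{5} + \frac{6}{7} \cdot 47 = - \frac{31}{5} + \frac{282}{7} = \frac{1193}{35}$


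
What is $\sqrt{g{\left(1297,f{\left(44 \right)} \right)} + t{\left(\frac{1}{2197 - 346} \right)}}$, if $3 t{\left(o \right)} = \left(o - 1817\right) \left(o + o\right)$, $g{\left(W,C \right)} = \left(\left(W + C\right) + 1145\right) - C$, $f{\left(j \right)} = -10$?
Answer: $\frac{\sqrt{75280865982}}{5553} \approx 49.41$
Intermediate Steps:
$g{\left(W,C \right)} = 1145 + W$ ($g{\left(W,C \right)} = \left(\left(C + W\right) + 1145\right) - C = \left(1145 + C + W\right) - C = 1145 + W$)
$t{\left(o \right)} = \frac{2 o \left(-1817 + o\right)}{3}$ ($t{\left(o \right)} = \frac{\left(o - 1817\right) \left(o + o\right)}{3} = \frac{\left(-1817 + o\right) 2 o}{3} = \frac{2 o \left(-1817 + o\right)}{3}$)
$\sqrt{g{\left(1297,f{\left(44 \right)} \right)} + t{\left(\frac{1}{2197 - 346} \right)}} = \sqrt{\left(1145 + 1297\right) + \frac{2 \left(-1817 + \frac{1}{2197 - 346}\right)}{3 \left(2197 - 346\right)}} = \sqrt{2442 + \frac{2 \left(-1817 + \frac{1}{1851}\right)}{3 \cdot 1851}} = \sqrt{2442 + \frac{2}{3} \cdot \frac{1}{1851} \left(-1817 + \frac{1}{1851}\right)} = \sqrt{2442 + \frac{2}{3} \cdot \frac{1}{1851} \left(- \frac{3363266}{1851}\right)} = \sqrt{2442 - \frac{6726532}{10278603}} = \sqrt{\frac{25093621994}{10278603}} = \frac{\sqrt{75280865982}}{5553}$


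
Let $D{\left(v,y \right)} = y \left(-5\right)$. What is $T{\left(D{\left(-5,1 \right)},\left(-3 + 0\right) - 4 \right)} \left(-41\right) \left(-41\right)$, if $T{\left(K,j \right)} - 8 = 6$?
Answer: $23534$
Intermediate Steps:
$D{\left(v,y \right)} = - 5 y$
$T{\left(K,j \right)} = 14$ ($T{\left(K,j \right)} = 8 + 6 = 14$)
$T{\left(D{\left(-5,1 \right)},\left(-3 + 0\right) - 4 \right)} \left(-41\right) \left(-41\right) = 14 \left(-41\right) \left(-41\right) = \left(-574\right) \left(-41\right) = 23534$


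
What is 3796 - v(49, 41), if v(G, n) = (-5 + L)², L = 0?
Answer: 3771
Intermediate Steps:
v(G, n) = 25 (v(G, n) = (-5 + 0)² = (-5)² = 25)
3796 - v(49, 41) = 3796 - 1*25 = 3796 - 25 = 3771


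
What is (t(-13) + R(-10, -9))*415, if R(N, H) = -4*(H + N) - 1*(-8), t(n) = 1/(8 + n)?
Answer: 34777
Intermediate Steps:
R(N, H) = 8 - 4*H - 4*N (R(N, H) = (-4*H - 4*N) + 8 = 8 - 4*H - 4*N)
(t(-13) + R(-10, -9))*415 = (1/(8 - 13) + (8 - 4*(-9) - 4*(-10)))*415 = (1/(-5) + (8 + 36 + 40))*415 = (-⅕ + 84)*415 = (419/5)*415 = 34777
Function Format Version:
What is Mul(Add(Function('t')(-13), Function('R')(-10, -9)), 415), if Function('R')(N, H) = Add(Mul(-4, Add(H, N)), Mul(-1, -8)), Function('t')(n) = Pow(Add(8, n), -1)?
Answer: 34777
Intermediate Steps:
Function('R')(N, H) = Add(8, Mul(-4, H), Mul(-4, N)) (Function('R')(N, H) = Add(Add(Mul(-4, H), Mul(-4, N)), 8) = Add(8, Mul(-4, H), Mul(-4, N)))
Mul(Add(Function('t')(-13), Function('R')(-10, -9)), 415) = Mul(Add(Pow(Add(8, -13), -1), Add(8, Mul(-4, -9), Mul(-4, -10))), 415) = Mul(Add(Pow(-5, -1), Add(8, 36, 40)), 415) = Mul(Add(Rational(-1, 5), 84), 415) = Mul(Rational(419, 5), 415) = 34777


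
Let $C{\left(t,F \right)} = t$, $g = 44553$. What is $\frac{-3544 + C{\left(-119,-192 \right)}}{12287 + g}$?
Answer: $- \frac{3663}{56840} \approx -0.064444$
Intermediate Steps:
$\frac{-3544 + C{\left(-119,-192 \right)}}{12287 + g} = \frac{-3544 - 119}{12287 + 44553} = - \frac{3663}{56840}$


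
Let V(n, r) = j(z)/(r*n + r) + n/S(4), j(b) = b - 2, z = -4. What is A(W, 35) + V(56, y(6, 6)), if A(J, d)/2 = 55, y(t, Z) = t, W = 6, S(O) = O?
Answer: 7067/57 ≈ 123.98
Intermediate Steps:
A(J, d) = 110 (A(J, d) = 2*55 = 110)
j(b) = -2 + b
V(n, r) = -6/(r + n*r) + n/4 (V(n, r) = (-2 - 4)/(r*n + r) + n/4 = -6/(n*r + r) + n*(¼) = -6/(r + n*r) + n/4)
A(W, 35) + V(56, y(6, 6)) = 110 + (¼)*(-24 + 56*6 + 6*56²)/(6*(1 + 56)) = 110 + (¼)*(⅙)*(-24 + 336 + 6*3136)/57 = 110 + (¼)*(⅙)*(1/57)*(-24 + 336 + 18816) = 110 + (¼)*(⅙)*(1/57)*19128 = 110 + 797/57 = 7067/57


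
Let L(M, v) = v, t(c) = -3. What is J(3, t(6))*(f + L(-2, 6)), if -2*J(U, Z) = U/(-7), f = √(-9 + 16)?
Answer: 9/7 + 3*√7/14 ≈ 1.8527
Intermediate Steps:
f = √7 ≈ 2.6458
J(U, Z) = U/14 (J(U, Z) = -U/(2*(-7)) = -U*(-1)/(2*7) = -(-1)*U/14 = U/14)
J(3, t(6))*(f + L(-2, 6)) = ((1/14)*3)*(√7 + 6) = 3*(6 + √7)/14 = 9/7 + 3*√7/14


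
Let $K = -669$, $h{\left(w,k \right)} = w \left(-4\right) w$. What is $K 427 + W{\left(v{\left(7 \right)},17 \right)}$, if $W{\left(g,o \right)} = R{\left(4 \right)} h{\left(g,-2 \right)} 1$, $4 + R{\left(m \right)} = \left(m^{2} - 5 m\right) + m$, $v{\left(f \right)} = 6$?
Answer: $-285087$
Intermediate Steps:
$h{\left(w,k \right)} = - 4 w^{2}$ ($h{\left(w,k \right)} = - 4 w w = - 4 w^{2}$)
$R{\left(m \right)} = -4 + m^{2} - 4 m$ ($R{\left(m \right)} = -4 + \left(\left(m^{2} - 5 m\right) + m\right) = -4 + \left(m^{2} - 4 m\right) = -4 + m^{2} - 4 m$)
$W{\left(g,o \right)} = 16 g^{2}$ ($W{\left(g,o \right)} = \left(-4 + 4^{2} - 16\right) \left(- 4 g^{2}\right) 1 = \left(-4 + 16 - 16\right) \left(- 4 g^{2}\right) 1 = - 4 \left(- 4 g^{2}\right) 1 = 16 g^{2} \cdot 1 = 16 g^{2}$)
$K 427 + W{\left(v{\left(7 \right)},17 \right)} = \left(-669\right) 427 + 16 \cdot 6^{2} = -285663 + 16 \cdot 36 = -285663 + 576 = -285087$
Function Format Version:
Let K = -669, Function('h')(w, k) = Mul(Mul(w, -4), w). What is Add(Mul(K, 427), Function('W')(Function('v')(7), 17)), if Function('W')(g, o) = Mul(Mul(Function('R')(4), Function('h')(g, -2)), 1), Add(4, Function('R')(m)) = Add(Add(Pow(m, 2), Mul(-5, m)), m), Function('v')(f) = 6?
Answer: -285087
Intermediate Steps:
Function('h')(w, k) = Mul(-4, Pow(w, 2)) (Function('h')(w, k) = Mul(Mul(-4, w), w) = Mul(-4, Pow(w, 2)))
Function('R')(m) = Add(-4, Pow(m, 2), Mul(-4, m)) (Function('R')(m) = Add(-4, Add(Add(Pow(m, 2), Mul(-5, m)), m)) = Add(-4, Add(Pow(m, 2), Mul(-4, m))) = Add(-4, Pow(m, 2), Mul(-4, m)))
Function('W')(g, o) = Mul(16, Pow(g, 2)) (Function('W')(g, o) = Mul(Mul(Add(-4, Pow(4, 2), Mul(-4, 4)), Mul(-4, Pow(g, 2))), 1) = Mul(Mul(Add(-4, 16, -16), Mul(-4, Pow(g, 2))), 1) = Mul(Mul(-4, Mul(-4, Pow(g, 2))), 1) = Mul(Mul(16, Pow(g, 2)), 1) = Mul(16, Pow(g, 2)))
Add(Mul(K, 427), Function('W')(Function('v')(7), 17)) = Add(Mul(-669, 427), Mul(16, Pow(6, 2))) = Add(-285663, Mul(16, 36)) = Add(-285663, 576) = -285087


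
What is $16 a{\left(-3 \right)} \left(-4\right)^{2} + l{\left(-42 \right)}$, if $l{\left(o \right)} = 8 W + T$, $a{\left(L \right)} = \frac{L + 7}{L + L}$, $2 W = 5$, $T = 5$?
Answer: $- \frac{437}{3} \approx -145.67$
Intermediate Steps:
$W = \frac{5}{2}$ ($W = \frac{1}{2} \cdot 5 = \frac{5}{2} \approx 2.5$)
$a{\left(L \right)} = \frac{7 + L}{2 L}$
$l{\left(o \right)} = 25$ ($l{\left(o \right)} = 8 \cdot \frac{5}{2} + 5 = 20 + 5 = 25$)
$16 a{\left(-3 \right)} \left(-4\right)^{2} + l{\left(-42 \right)} = 16 \frac{7 - 3}{2 \left(-3\right)} \left(-4\right)^{2} + 25 = 16 \cdot \frac{1}{2} \left(- \frac{1}{3}\right) 4 \cdot 16 + 25 = 16 \left(- \frac{2}{3}\right) 16 + 25 = \left(- \frac{32}{3}\right) 16 + 25 = - \frac{512}{3} + 25 = - \frac{437}{3}$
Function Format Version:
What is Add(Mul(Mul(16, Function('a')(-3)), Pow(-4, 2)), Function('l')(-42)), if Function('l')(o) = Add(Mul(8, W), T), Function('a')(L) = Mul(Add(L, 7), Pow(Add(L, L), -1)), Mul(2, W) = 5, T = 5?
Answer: Rational(-437, 3) ≈ -145.67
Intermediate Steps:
W = Rational(5, 2) (W = Mul(Rational(1, 2), 5) = Rational(5, 2) ≈ 2.5000)
Function('a')(L) = Mul(Rational(1, 2), Pow(L, -1), Add(7, L)) (Function('a')(L) = Mul(Add(7, L), Pow(Mul(2, L), -1)) = Mul(Add(7, L), Mul(Rational(1, 2), Pow(L, -1))) = Mul(Rational(1, 2), Pow(L, -1), Add(7, L)))
Function('l')(o) = 25 (Function('l')(o) = Add(Mul(8, Rational(5, 2)), 5) = Add(20, 5) = 25)
Add(Mul(Mul(16, Function('a')(-3)), Pow(-4, 2)), Function('l')(-42)) = Add(Mul(Mul(16, Mul(Rational(1, 2), Pow(-3, -1), Add(7, -3))), Pow(-4, 2)), 25) = Add(Mul(Mul(16, Mul(Rational(1, 2), Rational(-1, 3), 4)), 16), 25) = Add(Mul(Mul(16, Rational(-2, 3)), 16), 25) = Add(Mul(Rational(-32, 3), 16), 25) = Add(Rational(-512, 3), 25) = Rational(-437, 3)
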